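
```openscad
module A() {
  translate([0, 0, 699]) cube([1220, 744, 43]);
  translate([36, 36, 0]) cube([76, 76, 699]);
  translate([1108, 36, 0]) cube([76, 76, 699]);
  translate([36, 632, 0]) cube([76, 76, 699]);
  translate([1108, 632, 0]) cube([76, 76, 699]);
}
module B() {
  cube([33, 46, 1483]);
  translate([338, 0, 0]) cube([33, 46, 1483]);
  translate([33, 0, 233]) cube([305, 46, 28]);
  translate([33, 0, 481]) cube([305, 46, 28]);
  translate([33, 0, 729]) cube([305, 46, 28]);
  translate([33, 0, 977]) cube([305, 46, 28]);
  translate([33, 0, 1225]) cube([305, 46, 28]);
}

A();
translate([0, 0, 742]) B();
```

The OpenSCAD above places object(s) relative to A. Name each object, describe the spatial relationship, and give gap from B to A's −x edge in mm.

A is a table. B is a ladder. The ladder is on top of the table. The gap from the ladder to the table's −x edge is 0 mm.

The ladder's min-x is at 0; the table's min-x is 0; gap = 0 mm.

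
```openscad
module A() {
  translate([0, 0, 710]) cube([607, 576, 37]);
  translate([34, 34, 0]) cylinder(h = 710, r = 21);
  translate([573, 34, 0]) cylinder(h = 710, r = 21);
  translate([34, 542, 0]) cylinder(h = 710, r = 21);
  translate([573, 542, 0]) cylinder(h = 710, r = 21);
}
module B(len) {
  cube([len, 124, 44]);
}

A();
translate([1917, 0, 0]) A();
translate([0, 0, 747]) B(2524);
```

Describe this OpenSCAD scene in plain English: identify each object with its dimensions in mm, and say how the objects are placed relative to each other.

A is a table: top 607 mm (x) × 576 mm (y), 37 mm thick, upper face at z = 747 mm, on four round legs of 42 mm diameter, each leg's bounding box inset 13 mm from the nearest pair of top edges, running from z = 0 to the bottom of the top.

B is a rectangular beam 2524 mm long (x), 124 mm deep (y), 44 mm thick (z).

The beam spans the tops of two tables placed 1310 mm apart, resting at z = 747 mm.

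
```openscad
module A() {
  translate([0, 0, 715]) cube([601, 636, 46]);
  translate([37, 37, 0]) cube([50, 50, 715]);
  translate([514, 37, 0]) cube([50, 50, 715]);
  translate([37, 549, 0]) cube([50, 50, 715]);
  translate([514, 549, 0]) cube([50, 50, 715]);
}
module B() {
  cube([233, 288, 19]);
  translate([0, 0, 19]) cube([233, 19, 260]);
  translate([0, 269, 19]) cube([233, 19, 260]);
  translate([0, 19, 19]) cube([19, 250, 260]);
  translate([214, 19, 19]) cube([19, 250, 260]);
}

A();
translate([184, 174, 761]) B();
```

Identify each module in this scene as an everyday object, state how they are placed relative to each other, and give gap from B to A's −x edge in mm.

A is a table. B is an open box. The open box is on top of the table, centred. The gap from the open box to the table's −x edge is 184 mm.

The open box's min-x is at 184; the table's min-x is 0; gap = 184 mm.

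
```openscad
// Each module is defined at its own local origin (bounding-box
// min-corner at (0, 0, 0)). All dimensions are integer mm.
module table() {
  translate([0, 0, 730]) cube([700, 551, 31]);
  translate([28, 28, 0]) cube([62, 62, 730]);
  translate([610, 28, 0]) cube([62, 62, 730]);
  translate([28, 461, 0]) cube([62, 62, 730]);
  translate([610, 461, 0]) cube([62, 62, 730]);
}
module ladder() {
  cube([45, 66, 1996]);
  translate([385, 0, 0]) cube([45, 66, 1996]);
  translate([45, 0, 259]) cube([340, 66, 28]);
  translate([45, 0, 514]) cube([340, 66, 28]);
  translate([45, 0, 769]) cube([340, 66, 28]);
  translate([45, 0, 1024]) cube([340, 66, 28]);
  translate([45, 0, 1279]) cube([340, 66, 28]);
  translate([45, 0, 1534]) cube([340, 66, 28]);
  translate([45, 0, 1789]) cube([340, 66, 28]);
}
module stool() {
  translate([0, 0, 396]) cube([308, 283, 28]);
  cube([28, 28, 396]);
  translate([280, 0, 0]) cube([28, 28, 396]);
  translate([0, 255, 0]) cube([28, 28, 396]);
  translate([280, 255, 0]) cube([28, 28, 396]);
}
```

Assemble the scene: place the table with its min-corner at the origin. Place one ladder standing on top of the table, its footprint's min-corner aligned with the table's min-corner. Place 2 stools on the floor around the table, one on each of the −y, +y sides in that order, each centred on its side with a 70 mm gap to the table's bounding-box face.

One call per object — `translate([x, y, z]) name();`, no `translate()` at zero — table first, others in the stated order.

table();
translate([0, 0, 761]) ladder();
translate([196, -353, 0]) stool();
translate([196, 621, 0]) stool();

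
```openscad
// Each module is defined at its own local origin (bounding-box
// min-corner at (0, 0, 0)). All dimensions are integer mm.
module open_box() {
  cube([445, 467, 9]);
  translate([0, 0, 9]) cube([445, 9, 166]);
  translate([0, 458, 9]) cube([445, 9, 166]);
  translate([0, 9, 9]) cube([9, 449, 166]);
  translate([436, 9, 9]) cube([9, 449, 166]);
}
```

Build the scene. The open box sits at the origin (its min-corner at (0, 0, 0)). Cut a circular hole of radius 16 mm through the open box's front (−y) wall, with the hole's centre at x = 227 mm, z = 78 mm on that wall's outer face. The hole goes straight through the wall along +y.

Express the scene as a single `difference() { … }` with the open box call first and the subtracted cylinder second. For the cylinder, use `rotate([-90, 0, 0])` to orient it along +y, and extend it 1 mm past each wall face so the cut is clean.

difference() {
  open_box();
  translate([227, -1, 78]) rotate([-90, 0, 0]) cylinder(h = 11, r = 16);
}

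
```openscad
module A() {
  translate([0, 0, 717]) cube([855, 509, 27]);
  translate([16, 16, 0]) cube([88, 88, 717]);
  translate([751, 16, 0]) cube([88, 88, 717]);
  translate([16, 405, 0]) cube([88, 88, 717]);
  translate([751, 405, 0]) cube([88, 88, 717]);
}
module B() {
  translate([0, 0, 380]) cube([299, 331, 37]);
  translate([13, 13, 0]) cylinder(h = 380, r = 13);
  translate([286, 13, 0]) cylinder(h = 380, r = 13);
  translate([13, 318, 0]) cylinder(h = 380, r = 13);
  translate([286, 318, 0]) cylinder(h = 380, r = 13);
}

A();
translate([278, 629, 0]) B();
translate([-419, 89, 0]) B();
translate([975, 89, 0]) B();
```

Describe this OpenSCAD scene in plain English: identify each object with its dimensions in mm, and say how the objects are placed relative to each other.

A is a table with a 855×509 mm rectangular top, 27 mm thick, top surface at z = 744 mm, supported by four 88×88 mm square legs, each inset 16 mm from the nearest pair of top edges, running from the floor.

B is a simple wooden stool: a rectangular seat 299 mm (x) by 331 mm (y), 37 mm thick, top face at z = 417 mm, on four round legs, each 26 mm in diameter. The legs rest on z = 0, each leg's axis is inset half a diameter from the nearest pair of seat edges (so the leg's bounding box is flush with the corner).

Three stools sit around the table at the +y, −x, +x sides.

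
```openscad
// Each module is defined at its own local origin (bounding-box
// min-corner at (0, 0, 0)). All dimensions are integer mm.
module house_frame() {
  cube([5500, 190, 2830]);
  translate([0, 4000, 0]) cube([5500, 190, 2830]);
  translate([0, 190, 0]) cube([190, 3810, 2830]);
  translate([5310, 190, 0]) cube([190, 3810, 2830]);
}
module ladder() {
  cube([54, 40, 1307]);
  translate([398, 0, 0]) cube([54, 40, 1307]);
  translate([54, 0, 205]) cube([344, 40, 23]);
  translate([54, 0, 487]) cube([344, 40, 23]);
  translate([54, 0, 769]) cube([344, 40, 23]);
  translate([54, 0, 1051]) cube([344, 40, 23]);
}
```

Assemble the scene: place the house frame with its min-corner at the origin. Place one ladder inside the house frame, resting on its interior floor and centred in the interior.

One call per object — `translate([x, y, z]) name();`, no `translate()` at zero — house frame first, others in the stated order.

house_frame();
translate([2524, 2075, 0]) ladder();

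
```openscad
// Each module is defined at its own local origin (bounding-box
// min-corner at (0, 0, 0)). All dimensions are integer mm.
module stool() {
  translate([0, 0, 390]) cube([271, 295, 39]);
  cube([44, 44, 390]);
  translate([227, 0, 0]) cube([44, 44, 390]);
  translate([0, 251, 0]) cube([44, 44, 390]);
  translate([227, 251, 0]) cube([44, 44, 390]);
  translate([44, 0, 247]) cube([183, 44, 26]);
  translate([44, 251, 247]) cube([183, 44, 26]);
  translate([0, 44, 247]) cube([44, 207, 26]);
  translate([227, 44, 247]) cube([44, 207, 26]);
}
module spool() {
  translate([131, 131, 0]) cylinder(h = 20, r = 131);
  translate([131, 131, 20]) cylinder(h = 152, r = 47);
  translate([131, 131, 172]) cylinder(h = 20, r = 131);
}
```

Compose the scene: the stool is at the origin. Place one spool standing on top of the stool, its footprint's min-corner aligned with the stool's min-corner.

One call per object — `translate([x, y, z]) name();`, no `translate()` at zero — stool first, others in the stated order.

stool();
translate([0, 0, 429]) spool();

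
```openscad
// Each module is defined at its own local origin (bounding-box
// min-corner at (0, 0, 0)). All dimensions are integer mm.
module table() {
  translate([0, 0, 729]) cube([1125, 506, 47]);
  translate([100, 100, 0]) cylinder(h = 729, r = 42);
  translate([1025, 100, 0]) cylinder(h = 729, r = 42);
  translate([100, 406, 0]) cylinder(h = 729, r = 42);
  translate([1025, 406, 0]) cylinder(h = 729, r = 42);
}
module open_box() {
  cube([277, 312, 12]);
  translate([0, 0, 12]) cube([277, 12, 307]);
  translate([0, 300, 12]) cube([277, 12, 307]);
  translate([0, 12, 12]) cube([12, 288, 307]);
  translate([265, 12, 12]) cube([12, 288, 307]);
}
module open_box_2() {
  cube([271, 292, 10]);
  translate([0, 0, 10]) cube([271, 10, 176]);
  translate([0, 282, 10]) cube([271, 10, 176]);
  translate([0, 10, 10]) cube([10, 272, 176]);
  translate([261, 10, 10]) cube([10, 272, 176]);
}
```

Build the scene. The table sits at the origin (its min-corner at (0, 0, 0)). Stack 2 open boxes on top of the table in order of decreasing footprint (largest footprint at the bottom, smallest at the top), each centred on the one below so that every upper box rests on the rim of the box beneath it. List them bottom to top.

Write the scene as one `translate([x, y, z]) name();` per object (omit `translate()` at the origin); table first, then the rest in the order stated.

table();
translate([424, 97, 776]) open_box();
translate([427, 107, 1095]) open_box_2();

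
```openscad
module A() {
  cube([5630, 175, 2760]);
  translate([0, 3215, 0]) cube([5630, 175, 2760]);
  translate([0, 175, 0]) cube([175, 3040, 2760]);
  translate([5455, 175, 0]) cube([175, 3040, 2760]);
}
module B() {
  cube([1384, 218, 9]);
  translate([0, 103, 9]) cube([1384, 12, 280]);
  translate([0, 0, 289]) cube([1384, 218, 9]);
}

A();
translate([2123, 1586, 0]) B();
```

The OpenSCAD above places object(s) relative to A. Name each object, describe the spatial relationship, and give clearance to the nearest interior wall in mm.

Clearances: x = 1948, y = 1411; minimum 1411 mm.

A is a house frame. B is an I-beam. The I-beam sits inside the house frame, centred. The clearance to the nearest interior wall is 1411 mm.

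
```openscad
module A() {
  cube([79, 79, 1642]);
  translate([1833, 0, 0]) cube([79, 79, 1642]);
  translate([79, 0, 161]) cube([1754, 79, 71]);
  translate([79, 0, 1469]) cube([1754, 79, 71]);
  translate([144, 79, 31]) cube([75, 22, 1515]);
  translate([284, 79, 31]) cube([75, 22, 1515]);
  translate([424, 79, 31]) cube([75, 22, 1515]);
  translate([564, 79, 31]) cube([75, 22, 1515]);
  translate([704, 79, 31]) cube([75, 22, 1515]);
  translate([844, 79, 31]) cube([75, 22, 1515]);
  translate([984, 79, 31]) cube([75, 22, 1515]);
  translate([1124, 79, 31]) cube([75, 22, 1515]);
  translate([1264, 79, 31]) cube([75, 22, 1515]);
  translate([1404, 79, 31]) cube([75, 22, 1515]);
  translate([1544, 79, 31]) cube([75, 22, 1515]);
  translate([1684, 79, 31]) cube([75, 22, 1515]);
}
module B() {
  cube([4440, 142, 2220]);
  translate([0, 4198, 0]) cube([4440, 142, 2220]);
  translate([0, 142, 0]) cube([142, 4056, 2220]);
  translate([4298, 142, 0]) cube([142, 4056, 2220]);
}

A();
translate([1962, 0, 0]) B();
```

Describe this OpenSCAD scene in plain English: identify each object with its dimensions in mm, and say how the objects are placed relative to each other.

A is a fence section. Two 79×79 mm posts, 1642 mm tall, stand on the floor with a clear span of 1754 mm between their inner faces. Two horizontal rails of 79×71 mm section span the gap between the posts with their undersides at z = 161 mm and z = 1469 mm, flush with the posts' −y face. 12 pickets, each 75 mm wide, 22 mm thick and 1515 mm tall, are fixed to the +y face of the rails with their bottoms at z = 31 mm, evenly spaced across the span with equal gaps (rounded down to the nearest mm) at the −x end and between each pair — any rounding remainder accumulates at the +x end.

B is a box-shaped house frame (walls only): outside footprint 4440×4340 mm, wall height 2220 mm, wall thickness 142 mm. The two y-facing walls run the full x-width; the two x-facing walls fit between the inner faces of the y-facing walls.

The house frame is on the floor beside the fence section on its +x side.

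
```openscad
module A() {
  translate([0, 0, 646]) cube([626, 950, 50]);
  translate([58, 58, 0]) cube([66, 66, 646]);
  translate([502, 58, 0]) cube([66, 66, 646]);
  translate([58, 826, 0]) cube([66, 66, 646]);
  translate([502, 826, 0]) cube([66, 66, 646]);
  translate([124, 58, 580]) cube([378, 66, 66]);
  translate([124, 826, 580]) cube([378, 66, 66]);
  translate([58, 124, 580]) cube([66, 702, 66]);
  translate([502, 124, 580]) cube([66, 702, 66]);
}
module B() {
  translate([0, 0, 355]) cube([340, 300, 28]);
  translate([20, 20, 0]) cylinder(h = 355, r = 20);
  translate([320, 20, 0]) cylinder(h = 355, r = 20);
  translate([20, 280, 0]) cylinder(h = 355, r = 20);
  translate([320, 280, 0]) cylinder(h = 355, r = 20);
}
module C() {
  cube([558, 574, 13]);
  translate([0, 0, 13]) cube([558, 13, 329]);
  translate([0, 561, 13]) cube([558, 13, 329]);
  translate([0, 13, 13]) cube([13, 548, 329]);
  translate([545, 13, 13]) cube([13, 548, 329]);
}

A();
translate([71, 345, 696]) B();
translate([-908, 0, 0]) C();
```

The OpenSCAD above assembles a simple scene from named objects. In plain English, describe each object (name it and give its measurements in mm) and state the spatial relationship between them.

A is a rectangular dining table. The top is 626×950×50 mm with its upper surface at z = 696 mm. It stands on four 66×66 mm square legs, each inset 58 mm from the nearest pair of top edges, running from the floor to the underside of the top. Four apron rails, 66 mm thick and 66 mm tall, run between adjacent legs with their top edges flush with the underside of the top and their outer faces flush with the legs' outer faces.

B is a four-legged stool. The seat is 340×300 mm, 28 mm thick, top at z = 383 mm. It stands on four round legs, each 40 mm in diameter, from z = 0 to the seat underside, each leg's axis is inset half a diameter from the nearest pair of seat edges (so the leg's bounding box is flush with the corner).

C is an open storage box with external size 558×574×342 mm and wall thickness 13 mm (the base is also 13 mm thick). The base covers the whole footprint; the four walls stand on the base, with the y-facing walls full-width and the x-facing walls fitting between their inner faces.

The stool is on top of the table. The open box is on the floor beside the table on its −x side.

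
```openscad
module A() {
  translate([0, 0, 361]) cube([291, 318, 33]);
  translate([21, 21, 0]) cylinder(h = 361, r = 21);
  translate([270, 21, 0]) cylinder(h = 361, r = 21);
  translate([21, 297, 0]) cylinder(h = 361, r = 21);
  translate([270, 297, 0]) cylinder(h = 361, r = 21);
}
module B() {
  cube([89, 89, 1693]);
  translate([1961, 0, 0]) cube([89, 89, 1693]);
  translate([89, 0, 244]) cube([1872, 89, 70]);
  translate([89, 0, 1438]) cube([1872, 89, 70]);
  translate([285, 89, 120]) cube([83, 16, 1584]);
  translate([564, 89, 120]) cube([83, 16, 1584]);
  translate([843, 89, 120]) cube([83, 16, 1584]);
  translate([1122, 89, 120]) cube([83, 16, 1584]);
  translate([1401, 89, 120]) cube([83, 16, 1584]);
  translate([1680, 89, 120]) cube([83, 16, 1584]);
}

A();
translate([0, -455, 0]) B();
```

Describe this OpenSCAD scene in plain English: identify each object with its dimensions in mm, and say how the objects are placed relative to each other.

A is a four-legged stool. The seat is 291×318 mm, 33 mm thick, top at z = 394 mm. It stands on four round legs, each 42 mm in diameter, from z = 0 to the seat underside, each leg's axis is inset half a diameter from the nearest pair of seat edges (so the leg's bounding box is flush with the corner).

B is a fence section. Two 89×89 mm posts, 1693 mm tall, stand on the floor with a clear span of 1872 mm between their inner faces. Two horizontal rails of 89×70 mm section span the gap between the posts with their undersides at z = 244 mm and z = 1438 mm, flush with the posts' −y face. 6 pickets, each 83 mm wide, 16 mm thick and 1584 mm tall, are fixed to the +y face of the rails with their bottoms at z = 120 mm, evenly spaced across the span with equal gaps (rounded down to the nearest mm) at the −x end and between each pair — any rounding remainder accumulates at the +x end.

The fence section is on the floor beside the stool on its −y side.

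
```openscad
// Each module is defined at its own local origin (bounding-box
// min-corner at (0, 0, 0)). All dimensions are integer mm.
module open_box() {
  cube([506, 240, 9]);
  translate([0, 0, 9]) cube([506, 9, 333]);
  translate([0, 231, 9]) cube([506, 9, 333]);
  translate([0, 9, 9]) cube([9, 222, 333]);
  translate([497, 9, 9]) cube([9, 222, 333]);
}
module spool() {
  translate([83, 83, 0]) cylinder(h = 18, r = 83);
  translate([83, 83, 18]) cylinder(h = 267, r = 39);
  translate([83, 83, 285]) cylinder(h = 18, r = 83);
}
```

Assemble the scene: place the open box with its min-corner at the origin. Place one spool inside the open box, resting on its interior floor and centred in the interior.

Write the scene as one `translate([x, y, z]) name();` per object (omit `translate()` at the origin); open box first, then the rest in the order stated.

open_box();
translate([170, 37, 9]) spool();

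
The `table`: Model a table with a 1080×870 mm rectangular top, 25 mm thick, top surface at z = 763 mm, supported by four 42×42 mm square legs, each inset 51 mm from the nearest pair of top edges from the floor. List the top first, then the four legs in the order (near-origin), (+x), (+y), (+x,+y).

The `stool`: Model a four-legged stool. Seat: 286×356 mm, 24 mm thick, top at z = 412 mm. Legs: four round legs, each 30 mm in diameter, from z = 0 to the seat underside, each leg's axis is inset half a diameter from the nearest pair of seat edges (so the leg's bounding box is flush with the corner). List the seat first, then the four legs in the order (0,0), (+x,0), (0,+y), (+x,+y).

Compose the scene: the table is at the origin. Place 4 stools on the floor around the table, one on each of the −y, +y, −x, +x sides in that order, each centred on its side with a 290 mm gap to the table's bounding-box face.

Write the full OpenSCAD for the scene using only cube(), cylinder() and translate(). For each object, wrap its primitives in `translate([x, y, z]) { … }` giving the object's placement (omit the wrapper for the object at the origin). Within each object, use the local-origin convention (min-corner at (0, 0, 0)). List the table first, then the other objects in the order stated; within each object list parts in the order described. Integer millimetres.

translate([0, 0, 738]) cube([1080, 870, 25]);
translate([51, 51, 0]) cube([42, 42, 738]);
translate([987, 51, 0]) cube([42, 42, 738]);
translate([51, 777, 0]) cube([42, 42, 738]);
translate([987, 777, 0]) cube([42, 42, 738]);
translate([397, -646, 0]) {
  translate([0, 0, 388]) cube([286, 356, 24]);
  translate([15, 15, 0]) cylinder(h = 388, r = 15);
  translate([271, 15, 0]) cylinder(h = 388, r = 15);
  translate([15, 341, 0]) cylinder(h = 388, r = 15);
  translate([271, 341, 0]) cylinder(h = 388, r = 15);
}
translate([397, 1160, 0]) {
  translate([0, 0, 388]) cube([286, 356, 24]);
  translate([15, 15, 0]) cylinder(h = 388, r = 15);
  translate([271, 15, 0]) cylinder(h = 388, r = 15);
  translate([15, 341, 0]) cylinder(h = 388, r = 15);
  translate([271, 341, 0]) cylinder(h = 388, r = 15);
}
translate([-576, 257, 0]) {
  translate([0, 0, 388]) cube([286, 356, 24]);
  translate([15, 15, 0]) cylinder(h = 388, r = 15);
  translate([271, 15, 0]) cylinder(h = 388, r = 15);
  translate([15, 341, 0]) cylinder(h = 388, r = 15);
  translate([271, 341, 0]) cylinder(h = 388, r = 15);
}
translate([1370, 257, 0]) {
  translate([0, 0, 388]) cube([286, 356, 24]);
  translate([15, 15, 0]) cylinder(h = 388, r = 15);
  translate([271, 15, 0]) cylinder(h = 388, r = 15);
  translate([15, 341, 0]) cylinder(h = 388, r = 15);
  translate([271, 341, 0]) cylinder(h = 388, r = 15);
}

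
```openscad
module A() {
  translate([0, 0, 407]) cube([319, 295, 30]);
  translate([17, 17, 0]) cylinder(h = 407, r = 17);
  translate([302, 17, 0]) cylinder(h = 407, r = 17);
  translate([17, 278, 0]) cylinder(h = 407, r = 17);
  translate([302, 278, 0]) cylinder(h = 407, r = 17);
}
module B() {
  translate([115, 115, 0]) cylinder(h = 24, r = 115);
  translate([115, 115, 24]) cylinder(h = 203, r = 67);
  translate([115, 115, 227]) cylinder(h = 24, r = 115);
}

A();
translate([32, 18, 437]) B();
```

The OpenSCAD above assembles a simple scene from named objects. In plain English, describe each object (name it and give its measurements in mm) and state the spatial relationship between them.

A is a four-legged stool. The seat is a 319×295×30 mm slab whose top surface is at z = 437 mm; four round legs, each 34 mm in diameter, run from the floor (z = 0) to the underside of the seat, each leg's axis is inset half a diameter from the nearest pair of seat edges (so the leg's bounding box is flush with the corner).

B is a spool: two coaxial disc flanges of radius 115 mm and thickness 24 mm, joined by a core cylinder of radius 67 mm and height 203 mm. The lower flange rests on z = 0 and the three cylinders share a vertical axis.

The spool is on top of the stool.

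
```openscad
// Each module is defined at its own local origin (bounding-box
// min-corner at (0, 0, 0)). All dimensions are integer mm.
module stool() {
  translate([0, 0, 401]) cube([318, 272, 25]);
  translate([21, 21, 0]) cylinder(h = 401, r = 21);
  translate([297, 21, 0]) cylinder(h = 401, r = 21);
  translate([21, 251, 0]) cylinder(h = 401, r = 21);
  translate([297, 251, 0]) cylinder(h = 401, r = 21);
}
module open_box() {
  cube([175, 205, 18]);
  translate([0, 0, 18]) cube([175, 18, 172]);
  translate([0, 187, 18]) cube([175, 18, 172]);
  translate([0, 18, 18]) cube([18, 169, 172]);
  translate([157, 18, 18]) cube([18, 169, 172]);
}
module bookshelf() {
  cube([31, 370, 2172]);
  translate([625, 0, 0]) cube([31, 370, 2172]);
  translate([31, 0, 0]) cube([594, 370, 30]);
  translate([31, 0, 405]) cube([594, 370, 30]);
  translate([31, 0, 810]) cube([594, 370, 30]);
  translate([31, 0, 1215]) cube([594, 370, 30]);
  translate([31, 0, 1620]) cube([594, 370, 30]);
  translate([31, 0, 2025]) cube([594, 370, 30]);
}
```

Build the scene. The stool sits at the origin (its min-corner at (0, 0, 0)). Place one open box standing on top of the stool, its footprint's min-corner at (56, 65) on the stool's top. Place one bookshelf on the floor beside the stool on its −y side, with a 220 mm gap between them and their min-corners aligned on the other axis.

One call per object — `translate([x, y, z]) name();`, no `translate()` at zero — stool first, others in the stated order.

stool();
translate([56, 65, 426]) open_box();
translate([0, -590, 0]) bookshelf();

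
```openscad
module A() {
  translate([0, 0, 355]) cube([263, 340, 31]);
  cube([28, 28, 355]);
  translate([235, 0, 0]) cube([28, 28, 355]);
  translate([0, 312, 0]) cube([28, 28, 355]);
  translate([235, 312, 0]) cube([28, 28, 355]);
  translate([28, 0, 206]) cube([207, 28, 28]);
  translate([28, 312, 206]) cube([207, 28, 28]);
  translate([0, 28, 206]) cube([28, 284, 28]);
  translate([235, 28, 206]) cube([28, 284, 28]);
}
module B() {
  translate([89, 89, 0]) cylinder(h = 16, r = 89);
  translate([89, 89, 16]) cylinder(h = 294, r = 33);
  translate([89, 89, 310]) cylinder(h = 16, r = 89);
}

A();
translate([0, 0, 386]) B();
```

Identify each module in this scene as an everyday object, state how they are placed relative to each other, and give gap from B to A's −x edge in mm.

The spool's min-x is at 0; the stool's min-x is 0; gap = 0 mm.

A is a stool. B is a spool. The spool is on top of the stool. The gap from the spool to the stool's −x edge is 0 mm.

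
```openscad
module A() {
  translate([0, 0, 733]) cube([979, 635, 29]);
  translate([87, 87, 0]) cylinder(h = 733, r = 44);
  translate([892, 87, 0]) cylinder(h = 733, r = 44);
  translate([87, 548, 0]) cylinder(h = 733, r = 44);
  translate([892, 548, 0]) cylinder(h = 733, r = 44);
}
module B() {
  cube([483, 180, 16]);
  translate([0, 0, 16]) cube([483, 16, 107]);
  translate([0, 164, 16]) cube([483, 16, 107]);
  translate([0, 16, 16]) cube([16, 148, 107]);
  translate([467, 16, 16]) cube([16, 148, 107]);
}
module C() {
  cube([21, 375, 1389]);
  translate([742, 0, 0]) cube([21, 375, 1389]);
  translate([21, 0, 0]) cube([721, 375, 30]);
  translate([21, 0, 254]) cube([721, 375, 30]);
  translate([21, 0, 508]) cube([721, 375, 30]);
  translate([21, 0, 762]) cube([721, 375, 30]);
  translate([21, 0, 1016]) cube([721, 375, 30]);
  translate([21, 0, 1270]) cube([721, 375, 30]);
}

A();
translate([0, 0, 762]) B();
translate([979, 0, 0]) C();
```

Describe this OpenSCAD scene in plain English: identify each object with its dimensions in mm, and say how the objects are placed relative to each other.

A is a table: top 979 mm (x) × 635 mm (y), 29 mm thick, upper face at z = 762 mm, on four round legs of 88 mm diameter, each leg's bounding box inset 43 mm from the nearest pair of top edges, running from z = 0 to the bottom of the top.

B is an open-topped rectangular box: outside dimensions 483×180×123 mm, with a uniform wall and base thickness of 16 mm. The base is a full 483×180 slab on the floor; four walls sit on top of the base. The front and back walls (the −y and +y sides) span the full width; the two side walls fit between them.

C is an open bookshelf. Two side panels, each 21 mm thick, 375 mm deep and 1389 mm tall, stand 763 mm apart (outside-to-outside). Between them sit 6 shelves, each 30 mm thick and 375 mm deep, spanning the full gap between the sides. The bottom shelf rests on the floor (its underside at z = 0) and the clear gap between one shelf's top and the next shelf's underside is 224 mm.

The open box is on top of the table. The bookshelf is against the table's +x side, with their −y faces flush.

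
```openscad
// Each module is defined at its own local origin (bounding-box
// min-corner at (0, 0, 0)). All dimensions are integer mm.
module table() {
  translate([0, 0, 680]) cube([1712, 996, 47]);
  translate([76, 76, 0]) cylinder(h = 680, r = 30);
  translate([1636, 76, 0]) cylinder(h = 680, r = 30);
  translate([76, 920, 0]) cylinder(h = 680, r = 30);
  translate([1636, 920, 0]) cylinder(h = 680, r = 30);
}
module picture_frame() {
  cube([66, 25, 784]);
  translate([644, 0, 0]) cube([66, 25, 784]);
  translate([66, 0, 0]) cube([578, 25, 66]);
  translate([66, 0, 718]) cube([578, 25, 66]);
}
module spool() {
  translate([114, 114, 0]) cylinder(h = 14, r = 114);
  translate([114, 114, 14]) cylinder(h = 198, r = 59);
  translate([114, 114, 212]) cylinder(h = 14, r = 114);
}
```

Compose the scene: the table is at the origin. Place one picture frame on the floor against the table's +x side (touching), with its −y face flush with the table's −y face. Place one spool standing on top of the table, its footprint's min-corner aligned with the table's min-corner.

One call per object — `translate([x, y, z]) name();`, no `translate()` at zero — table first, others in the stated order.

table();
translate([1712, 0, 0]) picture_frame();
translate([0, 0, 727]) spool();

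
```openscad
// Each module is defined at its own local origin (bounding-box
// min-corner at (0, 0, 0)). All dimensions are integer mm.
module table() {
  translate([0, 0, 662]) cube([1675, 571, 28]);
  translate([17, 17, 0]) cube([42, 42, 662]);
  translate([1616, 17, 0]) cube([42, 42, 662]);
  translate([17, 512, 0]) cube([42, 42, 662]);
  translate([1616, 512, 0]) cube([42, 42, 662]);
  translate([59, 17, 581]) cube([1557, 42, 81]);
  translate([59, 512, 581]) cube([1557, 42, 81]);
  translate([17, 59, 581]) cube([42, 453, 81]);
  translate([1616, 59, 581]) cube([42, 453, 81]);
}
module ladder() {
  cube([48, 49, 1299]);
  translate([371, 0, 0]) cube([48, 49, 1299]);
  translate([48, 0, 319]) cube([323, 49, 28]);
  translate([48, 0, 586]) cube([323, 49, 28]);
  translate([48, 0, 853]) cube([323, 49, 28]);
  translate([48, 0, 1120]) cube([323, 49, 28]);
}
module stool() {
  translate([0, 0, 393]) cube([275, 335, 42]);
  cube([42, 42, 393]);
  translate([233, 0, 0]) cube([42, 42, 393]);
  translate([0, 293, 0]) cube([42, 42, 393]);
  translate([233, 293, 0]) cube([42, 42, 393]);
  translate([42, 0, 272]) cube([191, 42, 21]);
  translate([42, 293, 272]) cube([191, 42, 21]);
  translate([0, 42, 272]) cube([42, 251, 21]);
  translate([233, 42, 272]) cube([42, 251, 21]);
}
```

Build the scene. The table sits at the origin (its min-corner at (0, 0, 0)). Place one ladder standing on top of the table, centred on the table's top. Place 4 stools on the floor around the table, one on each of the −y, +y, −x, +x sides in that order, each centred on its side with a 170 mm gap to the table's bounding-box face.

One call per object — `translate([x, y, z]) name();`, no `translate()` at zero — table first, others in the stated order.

table();
translate([628, 261, 690]) ladder();
translate([700, -505, 0]) stool();
translate([700, 741, 0]) stool();
translate([-445, 118, 0]) stool();
translate([1845, 118, 0]) stool();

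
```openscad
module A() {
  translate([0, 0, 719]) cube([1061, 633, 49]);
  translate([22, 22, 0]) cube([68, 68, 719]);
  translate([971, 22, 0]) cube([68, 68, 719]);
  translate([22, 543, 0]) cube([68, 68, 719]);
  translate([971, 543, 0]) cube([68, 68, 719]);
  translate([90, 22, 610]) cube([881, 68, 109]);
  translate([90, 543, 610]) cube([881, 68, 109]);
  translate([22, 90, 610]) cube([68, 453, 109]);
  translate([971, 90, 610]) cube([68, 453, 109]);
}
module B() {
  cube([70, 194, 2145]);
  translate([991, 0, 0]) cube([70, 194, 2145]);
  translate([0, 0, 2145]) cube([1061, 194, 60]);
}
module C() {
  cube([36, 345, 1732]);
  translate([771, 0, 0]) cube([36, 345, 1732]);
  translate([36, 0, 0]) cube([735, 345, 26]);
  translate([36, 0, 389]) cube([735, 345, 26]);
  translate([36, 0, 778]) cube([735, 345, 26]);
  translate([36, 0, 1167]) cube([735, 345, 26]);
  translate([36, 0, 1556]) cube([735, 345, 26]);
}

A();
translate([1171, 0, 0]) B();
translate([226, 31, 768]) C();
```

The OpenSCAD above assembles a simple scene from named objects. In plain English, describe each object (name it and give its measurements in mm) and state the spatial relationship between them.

A is a table with a 1061×633 mm rectangular top, 49 mm thick, top surface at z = 768 mm, supported by four 68×68 mm square legs, each inset 22 mm from the nearest pair of top edges, running from the floor. Four apron rails, 68 mm thick and 109 mm tall, run between adjacent legs with their top edges flush with the underside of the top and their outer faces flush with the legs' outer faces.

B is a door frame. The clear opening is 921 mm wide and 2145 mm high. Two 70 mm wide jambs, 194 mm deep, stand either side of the opening from the floor to the top of the opening. A 60 mm thick head sits across the top of both jambs, spanning the full outside width of the frame.

C is a bookshelf 807 mm wide overall, 345 mm deep and 1732 mm tall. The two sides are 36 mm thick vertical panels. 5 horizontal shelves of 26 mm thickness span between the inner faces of the sides; the lowest shelf sits on the floor and shelves are stacked with a clear vertical gap of 363 mm between each pair.

The door frame is on the floor beside the table on its +x side. The bookshelf is on top of the table.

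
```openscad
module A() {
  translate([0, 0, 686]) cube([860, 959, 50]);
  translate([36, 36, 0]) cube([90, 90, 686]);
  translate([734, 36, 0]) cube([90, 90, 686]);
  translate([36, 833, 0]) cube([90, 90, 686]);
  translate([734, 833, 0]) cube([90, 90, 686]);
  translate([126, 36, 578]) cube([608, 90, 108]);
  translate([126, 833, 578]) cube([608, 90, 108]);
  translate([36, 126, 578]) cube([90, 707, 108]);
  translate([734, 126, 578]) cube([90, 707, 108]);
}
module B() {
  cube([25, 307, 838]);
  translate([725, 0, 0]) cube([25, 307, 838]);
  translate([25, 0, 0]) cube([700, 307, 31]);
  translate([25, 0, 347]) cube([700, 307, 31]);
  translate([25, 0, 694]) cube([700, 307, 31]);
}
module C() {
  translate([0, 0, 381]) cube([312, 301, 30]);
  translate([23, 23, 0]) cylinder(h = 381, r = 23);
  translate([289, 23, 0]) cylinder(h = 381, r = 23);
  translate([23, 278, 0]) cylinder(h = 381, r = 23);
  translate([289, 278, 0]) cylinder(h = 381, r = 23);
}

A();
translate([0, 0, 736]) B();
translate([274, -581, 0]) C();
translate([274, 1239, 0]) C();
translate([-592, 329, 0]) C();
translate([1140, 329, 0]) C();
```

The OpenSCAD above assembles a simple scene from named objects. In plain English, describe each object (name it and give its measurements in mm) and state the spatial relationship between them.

A is a table: top 860 mm (x) × 959 mm (y), 50 mm thick, upper face at z = 736 mm, on four 90×90 mm square legs, each inset 36 mm from the nearest pair of top edges, running from z = 0 to the bottom of the top. Four apron rails, 90 mm thick and 108 mm tall, run between adjacent legs with their top edges flush with the underside of the top and their outer faces flush with the legs' outer faces.

B is an open bookshelf. Two side panels, each 25 mm thick, 307 mm deep and 838 mm tall, stand 750 mm apart (outside-to-outside). Between them sit 3 shelves, each 31 mm thick and 307 mm deep, spanning the full gap between the sides. The bottom shelf rests on the floor (its underside at z = 0) and the clear gap between one shelf's top and the next shelf's underside is 316 mm.

C is a four-legged stool. The seat is 312×301 mm, 30 mm thick, top at z = 411 mm. It stands on four round legs, each 46 mm in diameter, from z = 0 to the seat underside, each leg's axis is inset half a diameter from the nearest pair of seat edges (so the leg's bounding box is flush with the corner).

The bookshelf is on top of the table. Four stools sit around the table at the −y, +y, −x, +x sides.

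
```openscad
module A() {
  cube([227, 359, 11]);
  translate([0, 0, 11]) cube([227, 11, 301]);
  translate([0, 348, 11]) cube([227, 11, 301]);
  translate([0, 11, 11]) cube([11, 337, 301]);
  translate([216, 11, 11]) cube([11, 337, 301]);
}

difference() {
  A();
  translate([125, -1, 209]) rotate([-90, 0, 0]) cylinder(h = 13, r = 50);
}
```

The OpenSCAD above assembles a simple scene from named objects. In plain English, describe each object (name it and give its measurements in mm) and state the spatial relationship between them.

A is an open storage box with external size 227×359×312 mm and wall thickness 11 mm (the base is also 11 mm thick). The base covers the whole footprint; the four walls stand on the base, with the y-facing walls full-width and the x-facing walls fitting between their inner faces.

The open box has a circular hole of radius 50 mm through its front wall, centred at (x = 125, z = 209).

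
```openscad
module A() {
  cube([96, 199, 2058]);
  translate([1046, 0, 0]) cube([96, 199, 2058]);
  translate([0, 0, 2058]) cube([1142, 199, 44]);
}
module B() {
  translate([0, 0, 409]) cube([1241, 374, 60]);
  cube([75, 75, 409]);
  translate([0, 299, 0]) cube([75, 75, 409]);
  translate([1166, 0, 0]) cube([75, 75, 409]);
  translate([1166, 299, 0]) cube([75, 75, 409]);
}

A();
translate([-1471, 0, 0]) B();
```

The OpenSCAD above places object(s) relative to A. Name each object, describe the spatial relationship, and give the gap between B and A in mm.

The bench's nearest face is 230 mm from the door frame's −x face.

A is a door frame. B is a bench. The bench is on the floor beside the door frame on its −x side. The gap between the bench and the door frame is 230 mm.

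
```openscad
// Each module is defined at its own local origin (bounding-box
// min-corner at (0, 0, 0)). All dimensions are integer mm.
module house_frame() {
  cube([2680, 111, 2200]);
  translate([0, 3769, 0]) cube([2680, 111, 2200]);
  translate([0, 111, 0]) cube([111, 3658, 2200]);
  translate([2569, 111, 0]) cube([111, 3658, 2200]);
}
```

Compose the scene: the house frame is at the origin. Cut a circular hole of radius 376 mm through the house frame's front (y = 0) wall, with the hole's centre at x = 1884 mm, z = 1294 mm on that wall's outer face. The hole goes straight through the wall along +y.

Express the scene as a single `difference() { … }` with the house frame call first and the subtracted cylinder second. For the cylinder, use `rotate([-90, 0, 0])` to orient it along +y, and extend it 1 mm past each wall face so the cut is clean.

difference() {
  house_frame();
  translate([1884, -1, 1294]) rotate([-90, 0, 0]) cylinder(h = 113, r = 376);
}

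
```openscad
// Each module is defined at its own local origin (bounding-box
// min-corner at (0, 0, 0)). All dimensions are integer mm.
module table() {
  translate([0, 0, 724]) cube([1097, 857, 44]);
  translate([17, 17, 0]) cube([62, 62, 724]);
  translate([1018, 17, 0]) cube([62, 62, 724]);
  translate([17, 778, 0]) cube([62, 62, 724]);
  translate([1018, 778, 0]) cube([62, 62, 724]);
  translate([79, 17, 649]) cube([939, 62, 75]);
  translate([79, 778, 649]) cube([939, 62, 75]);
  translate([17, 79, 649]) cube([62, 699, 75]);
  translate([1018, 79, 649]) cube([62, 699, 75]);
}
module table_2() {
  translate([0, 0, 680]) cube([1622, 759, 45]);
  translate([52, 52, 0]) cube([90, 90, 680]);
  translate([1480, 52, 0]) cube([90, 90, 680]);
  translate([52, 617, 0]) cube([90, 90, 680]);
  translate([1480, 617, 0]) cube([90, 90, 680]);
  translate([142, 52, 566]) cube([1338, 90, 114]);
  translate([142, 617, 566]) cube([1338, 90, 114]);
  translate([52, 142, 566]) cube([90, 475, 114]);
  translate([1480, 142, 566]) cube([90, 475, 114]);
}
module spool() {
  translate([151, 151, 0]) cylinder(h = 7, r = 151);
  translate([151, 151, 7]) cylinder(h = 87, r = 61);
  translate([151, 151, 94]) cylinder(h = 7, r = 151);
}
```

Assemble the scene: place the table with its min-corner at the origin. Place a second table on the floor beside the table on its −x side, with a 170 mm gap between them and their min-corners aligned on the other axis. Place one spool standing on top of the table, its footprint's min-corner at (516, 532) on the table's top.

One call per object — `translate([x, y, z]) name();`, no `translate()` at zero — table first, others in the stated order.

table();
translate([-1792, 0, 0]) table_2();
translate([516, 532, 768]) spool();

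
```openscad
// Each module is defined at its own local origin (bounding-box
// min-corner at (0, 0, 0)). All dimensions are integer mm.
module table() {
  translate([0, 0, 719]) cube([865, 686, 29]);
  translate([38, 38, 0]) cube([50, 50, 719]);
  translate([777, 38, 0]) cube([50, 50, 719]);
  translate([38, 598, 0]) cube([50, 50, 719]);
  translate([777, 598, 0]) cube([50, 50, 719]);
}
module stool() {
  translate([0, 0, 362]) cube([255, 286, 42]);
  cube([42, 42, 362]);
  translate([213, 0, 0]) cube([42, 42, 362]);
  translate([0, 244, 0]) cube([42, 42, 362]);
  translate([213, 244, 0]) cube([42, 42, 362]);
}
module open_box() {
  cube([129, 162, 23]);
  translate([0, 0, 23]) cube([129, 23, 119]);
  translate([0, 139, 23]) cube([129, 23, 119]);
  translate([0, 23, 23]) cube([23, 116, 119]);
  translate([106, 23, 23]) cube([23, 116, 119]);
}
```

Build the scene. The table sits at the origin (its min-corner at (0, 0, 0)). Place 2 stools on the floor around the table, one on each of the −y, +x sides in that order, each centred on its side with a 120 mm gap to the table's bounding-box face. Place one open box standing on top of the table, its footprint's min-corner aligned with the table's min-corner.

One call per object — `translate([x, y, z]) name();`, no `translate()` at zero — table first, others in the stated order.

table();
translate([305, -406, 0]) stool();
translate([985, 200, 0]) stool();
translate([0, 0, 748]) open_box();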